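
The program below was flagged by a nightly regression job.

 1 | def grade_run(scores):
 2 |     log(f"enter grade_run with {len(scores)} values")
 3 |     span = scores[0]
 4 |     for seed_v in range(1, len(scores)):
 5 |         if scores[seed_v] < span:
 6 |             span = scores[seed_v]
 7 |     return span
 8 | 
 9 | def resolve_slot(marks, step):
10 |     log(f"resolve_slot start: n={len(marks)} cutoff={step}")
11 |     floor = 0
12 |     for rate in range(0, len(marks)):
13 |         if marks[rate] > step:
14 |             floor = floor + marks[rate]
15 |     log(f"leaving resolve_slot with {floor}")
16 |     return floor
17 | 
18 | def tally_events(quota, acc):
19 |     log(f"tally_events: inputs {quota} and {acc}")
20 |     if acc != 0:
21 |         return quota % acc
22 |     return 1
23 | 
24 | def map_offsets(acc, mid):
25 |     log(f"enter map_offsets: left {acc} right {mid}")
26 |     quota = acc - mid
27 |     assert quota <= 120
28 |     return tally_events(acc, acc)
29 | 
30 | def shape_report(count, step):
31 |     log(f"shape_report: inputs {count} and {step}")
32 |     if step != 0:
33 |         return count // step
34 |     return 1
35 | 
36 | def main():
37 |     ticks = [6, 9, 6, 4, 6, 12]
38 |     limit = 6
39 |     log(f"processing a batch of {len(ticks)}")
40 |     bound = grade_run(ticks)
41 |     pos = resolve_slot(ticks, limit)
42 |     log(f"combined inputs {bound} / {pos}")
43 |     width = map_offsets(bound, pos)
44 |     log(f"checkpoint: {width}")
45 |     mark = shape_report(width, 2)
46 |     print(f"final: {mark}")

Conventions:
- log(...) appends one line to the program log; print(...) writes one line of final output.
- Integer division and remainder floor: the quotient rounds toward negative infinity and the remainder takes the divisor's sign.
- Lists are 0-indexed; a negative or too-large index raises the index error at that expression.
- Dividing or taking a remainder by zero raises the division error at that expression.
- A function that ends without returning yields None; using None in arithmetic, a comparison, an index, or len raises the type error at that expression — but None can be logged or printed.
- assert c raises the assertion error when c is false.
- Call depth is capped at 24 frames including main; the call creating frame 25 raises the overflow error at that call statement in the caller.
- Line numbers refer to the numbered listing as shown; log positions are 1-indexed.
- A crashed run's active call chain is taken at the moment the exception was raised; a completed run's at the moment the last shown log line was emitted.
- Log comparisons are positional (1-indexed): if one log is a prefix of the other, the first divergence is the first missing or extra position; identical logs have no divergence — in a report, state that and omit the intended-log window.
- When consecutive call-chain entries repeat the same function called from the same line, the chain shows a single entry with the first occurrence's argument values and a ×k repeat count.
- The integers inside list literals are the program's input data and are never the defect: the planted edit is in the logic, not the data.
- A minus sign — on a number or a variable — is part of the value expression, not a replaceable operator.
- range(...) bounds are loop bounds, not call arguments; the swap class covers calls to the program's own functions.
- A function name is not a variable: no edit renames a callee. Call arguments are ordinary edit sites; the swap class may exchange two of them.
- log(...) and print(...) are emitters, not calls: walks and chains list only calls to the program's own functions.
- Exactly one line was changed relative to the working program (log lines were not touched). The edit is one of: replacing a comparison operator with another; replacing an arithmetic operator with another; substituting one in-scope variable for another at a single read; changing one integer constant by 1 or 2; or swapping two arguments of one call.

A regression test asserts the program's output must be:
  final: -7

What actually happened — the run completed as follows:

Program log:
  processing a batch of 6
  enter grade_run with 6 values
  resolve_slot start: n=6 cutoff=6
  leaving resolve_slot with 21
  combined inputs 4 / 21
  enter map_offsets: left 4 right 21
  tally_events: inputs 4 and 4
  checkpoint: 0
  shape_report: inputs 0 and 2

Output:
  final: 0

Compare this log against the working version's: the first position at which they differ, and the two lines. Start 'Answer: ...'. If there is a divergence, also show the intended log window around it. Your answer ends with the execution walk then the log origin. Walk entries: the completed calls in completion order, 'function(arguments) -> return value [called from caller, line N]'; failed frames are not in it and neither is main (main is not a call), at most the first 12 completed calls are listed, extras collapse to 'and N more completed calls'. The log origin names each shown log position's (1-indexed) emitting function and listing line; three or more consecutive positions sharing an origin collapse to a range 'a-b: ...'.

Answer: position 7 — the shown line 'tally_events: inputs 4 and 4' should read 'tally_events: inputs 4 and -17'.
Intended log window:
  5: combined inputs 4 / 21
  6: enter map_offsets: left 4 right 21
  7: tally_events: inputs 4 and -17
  8: checkpoint: -13
Execution walk:
  grade_run([6, 9, 6, 4, 6, 12]) -> 4  [called from main, line 40]
  resolve_slot([6, 9, 6, 4, 6, 12], 6) -> 21  [called from main, line 41]
  tally_events(4, 4) -> 0  [called from map_offsets, line 28]
  map_offsets(4, 21) -> 0  [called from main, line 43]
  shape_report(0, 2) -> 0  [called from main, line 45]
Log line origins:
  1: logged in main at line 39
  2: logged in grade_run at line 2
  3: logged in resolve_slot at line 10
  4: logged in resolve_slot at line 15
  5: logged in main at line 42
  6: logged in map_offsets at line 25
  7: logged in tally_events at line 19
  8: logged in main at line 44
  9: logged in shape_report at line 31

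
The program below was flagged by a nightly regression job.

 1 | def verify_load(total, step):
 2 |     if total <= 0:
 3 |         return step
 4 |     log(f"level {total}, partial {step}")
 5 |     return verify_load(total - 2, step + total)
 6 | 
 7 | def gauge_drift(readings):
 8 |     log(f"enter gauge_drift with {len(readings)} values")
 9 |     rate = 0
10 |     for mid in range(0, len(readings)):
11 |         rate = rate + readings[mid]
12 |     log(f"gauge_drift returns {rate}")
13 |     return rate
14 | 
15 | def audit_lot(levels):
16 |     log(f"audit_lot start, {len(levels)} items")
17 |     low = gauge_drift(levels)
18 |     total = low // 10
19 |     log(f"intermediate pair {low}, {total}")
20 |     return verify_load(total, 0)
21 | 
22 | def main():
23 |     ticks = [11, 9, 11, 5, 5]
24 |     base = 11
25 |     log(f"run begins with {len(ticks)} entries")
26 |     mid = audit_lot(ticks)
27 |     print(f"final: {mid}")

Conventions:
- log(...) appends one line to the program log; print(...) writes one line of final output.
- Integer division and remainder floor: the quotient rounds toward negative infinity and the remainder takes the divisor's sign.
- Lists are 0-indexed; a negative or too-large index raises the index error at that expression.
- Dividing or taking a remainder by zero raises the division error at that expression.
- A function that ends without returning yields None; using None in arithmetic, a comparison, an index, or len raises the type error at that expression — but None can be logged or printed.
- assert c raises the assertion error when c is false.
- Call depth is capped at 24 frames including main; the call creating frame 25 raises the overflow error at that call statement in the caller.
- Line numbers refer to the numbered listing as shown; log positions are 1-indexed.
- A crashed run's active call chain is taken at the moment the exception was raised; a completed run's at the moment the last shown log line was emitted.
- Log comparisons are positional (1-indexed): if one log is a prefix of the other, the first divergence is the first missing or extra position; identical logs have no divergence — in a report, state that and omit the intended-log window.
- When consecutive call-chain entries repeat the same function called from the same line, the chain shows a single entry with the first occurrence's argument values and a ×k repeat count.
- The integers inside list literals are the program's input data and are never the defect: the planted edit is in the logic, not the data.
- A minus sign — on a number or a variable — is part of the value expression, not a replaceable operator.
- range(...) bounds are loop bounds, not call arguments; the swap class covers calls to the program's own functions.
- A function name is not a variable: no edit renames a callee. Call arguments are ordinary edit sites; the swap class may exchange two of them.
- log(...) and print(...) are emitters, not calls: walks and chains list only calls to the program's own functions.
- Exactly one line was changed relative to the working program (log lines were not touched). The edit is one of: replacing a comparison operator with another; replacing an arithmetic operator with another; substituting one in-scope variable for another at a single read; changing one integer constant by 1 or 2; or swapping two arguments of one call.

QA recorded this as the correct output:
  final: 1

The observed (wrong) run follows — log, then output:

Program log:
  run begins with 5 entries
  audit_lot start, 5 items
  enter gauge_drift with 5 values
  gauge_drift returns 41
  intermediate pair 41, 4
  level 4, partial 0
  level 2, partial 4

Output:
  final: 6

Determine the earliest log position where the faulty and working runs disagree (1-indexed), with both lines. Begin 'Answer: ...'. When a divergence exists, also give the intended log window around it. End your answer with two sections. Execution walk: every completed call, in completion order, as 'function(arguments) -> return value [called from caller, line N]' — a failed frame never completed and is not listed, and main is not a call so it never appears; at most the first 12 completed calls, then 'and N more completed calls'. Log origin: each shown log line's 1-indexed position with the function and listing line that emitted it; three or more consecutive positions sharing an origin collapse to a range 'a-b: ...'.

Answer: position 5 — shown 'intermediate pair 41, 4', intended 'intermediate pair 41, 1'.
Intended log window:
  3: enter gauge_drift with 5 values
  4: gauge_drift returns 41
  5: intermediate pair 41, 1
  6: level 1, partial 0
Execution walk:
  gauge_drift([11, 9, 11, 5, 5]) -> 41  [called from audit_lot, line 17]
  verify_load(0, 6) -> 6  [called from verify_load, line 5]
  verify_load(2, 4) -> 6  [called from verify_load, line 5]
  verify_load(4, 0) -> 6  [called from audit_lot, line 20]
  audit_lot([11, 9, 11, 5, 5]) -> 6  [called from main, line 26]
Log origins:
  1: from main, line 25
  2: from audit_lot, line 16
  3: from gauge_drift, line 8
  4: from gauge_drift, line 12
  5: from audit_lot, line 19
  6: from verify_load, line 4
  7: from verify_load, line 4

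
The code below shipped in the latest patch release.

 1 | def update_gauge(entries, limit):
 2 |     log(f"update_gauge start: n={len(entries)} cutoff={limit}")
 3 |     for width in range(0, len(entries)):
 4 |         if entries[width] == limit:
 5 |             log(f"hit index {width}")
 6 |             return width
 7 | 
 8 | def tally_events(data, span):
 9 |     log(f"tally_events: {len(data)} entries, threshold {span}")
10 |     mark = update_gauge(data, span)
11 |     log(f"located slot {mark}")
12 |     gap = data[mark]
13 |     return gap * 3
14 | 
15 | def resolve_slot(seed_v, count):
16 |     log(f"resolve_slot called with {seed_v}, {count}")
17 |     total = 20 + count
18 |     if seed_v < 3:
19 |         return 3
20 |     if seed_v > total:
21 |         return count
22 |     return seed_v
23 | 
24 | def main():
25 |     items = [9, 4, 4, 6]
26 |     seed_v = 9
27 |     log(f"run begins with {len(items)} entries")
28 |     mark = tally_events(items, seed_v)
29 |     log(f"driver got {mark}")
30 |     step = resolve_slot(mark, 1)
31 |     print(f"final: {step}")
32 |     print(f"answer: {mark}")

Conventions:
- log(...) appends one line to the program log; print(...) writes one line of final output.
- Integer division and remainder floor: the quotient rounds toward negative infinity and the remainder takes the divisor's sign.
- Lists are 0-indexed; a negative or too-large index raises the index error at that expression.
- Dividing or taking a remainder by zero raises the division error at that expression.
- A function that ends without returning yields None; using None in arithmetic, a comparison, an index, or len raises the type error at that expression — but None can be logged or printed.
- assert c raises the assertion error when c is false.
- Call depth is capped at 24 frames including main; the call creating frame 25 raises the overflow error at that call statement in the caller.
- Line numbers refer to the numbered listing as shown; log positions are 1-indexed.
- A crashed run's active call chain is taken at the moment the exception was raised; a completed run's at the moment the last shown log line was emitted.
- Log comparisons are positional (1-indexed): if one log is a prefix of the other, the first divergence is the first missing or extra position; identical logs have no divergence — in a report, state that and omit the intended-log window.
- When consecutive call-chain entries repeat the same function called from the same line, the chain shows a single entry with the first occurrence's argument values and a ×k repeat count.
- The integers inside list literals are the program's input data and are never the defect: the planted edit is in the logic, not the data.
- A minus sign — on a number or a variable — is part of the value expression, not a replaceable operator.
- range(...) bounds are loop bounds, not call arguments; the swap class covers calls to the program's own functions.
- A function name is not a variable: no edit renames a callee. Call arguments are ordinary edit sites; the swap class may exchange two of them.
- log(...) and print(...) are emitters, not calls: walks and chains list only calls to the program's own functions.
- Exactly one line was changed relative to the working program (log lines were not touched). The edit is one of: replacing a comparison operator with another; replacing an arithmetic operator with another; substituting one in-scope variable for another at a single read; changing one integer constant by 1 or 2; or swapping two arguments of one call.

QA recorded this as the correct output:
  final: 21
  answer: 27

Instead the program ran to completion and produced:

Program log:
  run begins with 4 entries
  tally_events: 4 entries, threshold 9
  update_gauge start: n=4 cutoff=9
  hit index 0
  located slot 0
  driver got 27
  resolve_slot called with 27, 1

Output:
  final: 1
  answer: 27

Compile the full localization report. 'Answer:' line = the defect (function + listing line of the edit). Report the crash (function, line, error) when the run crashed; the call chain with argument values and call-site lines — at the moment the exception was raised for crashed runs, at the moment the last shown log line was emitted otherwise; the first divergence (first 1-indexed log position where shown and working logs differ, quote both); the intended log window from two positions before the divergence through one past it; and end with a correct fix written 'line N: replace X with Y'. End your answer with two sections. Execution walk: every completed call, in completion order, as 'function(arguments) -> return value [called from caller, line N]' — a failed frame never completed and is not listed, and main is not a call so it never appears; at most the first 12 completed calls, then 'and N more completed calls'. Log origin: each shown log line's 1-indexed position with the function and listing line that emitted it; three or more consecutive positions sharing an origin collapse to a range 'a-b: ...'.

Answer: the defect is in resolve_slot at line 21.
Key fact: The logs agree in full; only the final output differs.
Call chain: main -> resolve_slot(27, 1) (called at line 30).
First divergence: none; the two logs match at every position.
Execution walk:
  update_gauge([9, 4, 4, 6], 9) -> 0  [called from tally_events, line 10]
  tally_events([9, 4, 4, 6], 9) -> 27  [called from main, line 28]
  resolve_slot(27, 1) -> 1  [called from main, line 30]
Log line origins:
  1: emitted by main (line 27)
  2: emitted by tally_events (line 9)
  3: emitted by update_gauge (line 2)
  4: emitted by update_gauge (line 5)
  5: emitted by tally_events (line 11)
  6: emitted by main (line 29)
  7: emitted by resolve_slot (line 16)
A correct fix: line 21: replace `count` with `total`.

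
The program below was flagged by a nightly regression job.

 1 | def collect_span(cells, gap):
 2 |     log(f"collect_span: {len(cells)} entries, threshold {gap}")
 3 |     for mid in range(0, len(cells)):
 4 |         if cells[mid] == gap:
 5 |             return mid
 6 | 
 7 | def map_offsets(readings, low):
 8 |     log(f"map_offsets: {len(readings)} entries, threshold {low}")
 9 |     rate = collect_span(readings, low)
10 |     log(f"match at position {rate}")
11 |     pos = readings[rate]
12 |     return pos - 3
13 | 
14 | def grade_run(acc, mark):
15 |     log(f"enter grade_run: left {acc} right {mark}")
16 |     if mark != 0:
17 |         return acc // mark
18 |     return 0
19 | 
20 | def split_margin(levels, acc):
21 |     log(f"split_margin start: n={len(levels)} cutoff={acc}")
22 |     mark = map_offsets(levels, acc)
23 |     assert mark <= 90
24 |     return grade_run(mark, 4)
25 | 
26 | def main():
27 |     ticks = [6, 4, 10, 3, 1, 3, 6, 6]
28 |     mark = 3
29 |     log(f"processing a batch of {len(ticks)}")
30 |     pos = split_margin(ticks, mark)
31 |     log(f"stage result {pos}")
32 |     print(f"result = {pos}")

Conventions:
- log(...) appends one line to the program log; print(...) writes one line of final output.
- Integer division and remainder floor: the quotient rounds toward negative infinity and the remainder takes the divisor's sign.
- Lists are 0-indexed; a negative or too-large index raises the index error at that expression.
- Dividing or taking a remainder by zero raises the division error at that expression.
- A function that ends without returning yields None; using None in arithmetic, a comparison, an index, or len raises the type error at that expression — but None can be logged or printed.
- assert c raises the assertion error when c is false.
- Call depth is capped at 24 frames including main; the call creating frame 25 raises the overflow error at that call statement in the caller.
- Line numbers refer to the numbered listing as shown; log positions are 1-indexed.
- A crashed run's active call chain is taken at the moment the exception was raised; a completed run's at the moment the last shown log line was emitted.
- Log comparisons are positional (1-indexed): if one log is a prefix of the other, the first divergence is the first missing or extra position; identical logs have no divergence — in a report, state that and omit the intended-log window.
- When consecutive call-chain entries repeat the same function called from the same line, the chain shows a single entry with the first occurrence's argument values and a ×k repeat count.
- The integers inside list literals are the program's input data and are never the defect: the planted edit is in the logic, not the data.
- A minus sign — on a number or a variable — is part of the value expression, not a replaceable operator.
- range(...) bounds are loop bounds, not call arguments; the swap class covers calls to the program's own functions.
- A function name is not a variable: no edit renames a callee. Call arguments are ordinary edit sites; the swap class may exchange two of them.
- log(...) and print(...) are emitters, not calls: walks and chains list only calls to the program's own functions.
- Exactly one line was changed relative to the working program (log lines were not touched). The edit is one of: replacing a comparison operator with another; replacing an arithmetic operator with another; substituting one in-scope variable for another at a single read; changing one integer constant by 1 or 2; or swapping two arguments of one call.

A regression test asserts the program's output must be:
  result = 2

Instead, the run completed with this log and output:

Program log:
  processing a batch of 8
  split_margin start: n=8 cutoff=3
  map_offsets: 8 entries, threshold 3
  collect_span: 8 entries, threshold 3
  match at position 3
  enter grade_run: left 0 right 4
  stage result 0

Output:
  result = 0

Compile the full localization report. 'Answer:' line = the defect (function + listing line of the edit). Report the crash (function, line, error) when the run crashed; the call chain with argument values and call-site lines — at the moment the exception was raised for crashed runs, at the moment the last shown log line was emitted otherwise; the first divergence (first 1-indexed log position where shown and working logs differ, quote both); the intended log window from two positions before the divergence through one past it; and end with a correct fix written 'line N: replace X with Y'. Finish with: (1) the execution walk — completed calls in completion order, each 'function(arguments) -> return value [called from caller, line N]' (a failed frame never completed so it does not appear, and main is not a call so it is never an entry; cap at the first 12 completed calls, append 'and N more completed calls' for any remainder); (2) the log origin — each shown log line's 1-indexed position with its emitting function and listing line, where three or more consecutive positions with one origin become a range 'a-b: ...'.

Answer: the defect is in map_offsets at line 12.
Core observation: The log first diverges at position 6: the faulty run prints 'enter grade_run: left 0 right 4' where the working version prints 'enter grade_run: left 9 right 4'.
Call chain: main.
First divergence: at position 6 the run shows 'enter grade_run: left 0 right 4' where the working version logs 'enter grade_run: left 9 right 4'.
Intended log window:
  4: collect_span: 8 entries, threshold 3
  5: match at position 3
  6: enter grade_run: left 9 right 4
  7: stage result 2
Execution walk:
  collect_span([6, 4, 10, 3, 1, 3, 6, 6], 3) -> 3  [called from map_offsets, line 9]
  map_offsets([6, 4, 10, 3, 1, 3, 6, 6], 3) -> 0  [called from split_margin, line 22]
  grade_run(0, 4) -> 0  [called from split_margin, line 24]
  split_margin([6, 4, 10, 3, 1, 3, 6, 6], 3) -> 0  [called from main, line 30]
Log line origins:
  1 — main, line 29
  2 — split_margin, line 21
  3 — map_offsets, line 8
  4 — collect_span, line 2
  5 — map_offsets, line 10
  6 — grade_run, line 15
  7 — main, line 31
A correct fix: line 12: replace `-` with `*`.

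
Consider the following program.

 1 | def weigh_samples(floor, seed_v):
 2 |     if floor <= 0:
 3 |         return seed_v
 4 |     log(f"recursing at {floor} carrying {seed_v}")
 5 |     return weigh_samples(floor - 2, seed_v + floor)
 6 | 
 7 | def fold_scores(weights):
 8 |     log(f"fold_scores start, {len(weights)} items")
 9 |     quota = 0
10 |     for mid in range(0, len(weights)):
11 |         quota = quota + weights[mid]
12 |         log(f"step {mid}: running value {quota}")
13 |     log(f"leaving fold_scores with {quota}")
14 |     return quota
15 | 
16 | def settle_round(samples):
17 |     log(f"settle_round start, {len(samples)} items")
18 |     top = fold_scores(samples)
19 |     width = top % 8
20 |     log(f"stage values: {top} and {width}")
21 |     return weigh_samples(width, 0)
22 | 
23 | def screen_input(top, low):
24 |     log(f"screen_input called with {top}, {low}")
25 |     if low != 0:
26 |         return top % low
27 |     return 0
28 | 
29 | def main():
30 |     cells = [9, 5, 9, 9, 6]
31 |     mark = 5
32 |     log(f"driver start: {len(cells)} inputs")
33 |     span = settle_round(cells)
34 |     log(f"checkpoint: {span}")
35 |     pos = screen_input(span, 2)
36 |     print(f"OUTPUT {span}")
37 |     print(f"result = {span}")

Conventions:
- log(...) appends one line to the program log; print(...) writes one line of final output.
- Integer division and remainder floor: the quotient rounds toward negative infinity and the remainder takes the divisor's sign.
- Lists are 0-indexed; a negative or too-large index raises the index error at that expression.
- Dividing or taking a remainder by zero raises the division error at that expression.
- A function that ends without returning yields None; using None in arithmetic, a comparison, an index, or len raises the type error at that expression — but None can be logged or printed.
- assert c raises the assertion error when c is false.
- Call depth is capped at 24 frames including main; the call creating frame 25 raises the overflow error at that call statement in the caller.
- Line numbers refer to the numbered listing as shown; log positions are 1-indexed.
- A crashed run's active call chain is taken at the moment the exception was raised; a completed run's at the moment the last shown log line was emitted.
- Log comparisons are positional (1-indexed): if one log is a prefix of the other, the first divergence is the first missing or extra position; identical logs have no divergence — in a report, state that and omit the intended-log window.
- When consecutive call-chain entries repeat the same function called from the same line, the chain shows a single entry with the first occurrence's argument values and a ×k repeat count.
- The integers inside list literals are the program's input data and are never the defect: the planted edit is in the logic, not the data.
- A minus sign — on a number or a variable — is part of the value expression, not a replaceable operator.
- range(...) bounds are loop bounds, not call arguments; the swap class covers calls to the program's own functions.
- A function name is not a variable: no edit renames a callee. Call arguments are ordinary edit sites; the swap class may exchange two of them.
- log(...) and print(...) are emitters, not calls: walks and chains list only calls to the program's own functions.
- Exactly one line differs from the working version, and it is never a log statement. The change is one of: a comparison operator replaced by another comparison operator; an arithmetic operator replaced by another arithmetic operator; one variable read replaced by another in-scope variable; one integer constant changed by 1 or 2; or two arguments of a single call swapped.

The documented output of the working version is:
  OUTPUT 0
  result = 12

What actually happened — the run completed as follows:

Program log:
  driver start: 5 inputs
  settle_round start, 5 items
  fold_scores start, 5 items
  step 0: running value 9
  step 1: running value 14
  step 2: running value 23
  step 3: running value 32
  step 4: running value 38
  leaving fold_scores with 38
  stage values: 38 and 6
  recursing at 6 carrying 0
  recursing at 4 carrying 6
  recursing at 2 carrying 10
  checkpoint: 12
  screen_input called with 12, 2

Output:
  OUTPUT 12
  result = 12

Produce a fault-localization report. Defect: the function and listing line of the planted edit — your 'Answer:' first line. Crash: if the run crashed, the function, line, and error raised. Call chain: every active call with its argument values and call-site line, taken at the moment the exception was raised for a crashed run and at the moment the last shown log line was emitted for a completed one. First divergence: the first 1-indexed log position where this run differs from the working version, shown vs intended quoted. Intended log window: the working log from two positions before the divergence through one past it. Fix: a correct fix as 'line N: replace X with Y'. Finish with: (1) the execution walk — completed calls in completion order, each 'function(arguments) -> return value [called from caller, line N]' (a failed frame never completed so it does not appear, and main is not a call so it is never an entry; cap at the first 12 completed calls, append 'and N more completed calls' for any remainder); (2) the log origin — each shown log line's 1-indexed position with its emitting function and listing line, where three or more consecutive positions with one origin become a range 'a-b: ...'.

Answer: the defect is in main at line 36.
Core observation: The two runs log identically and part ways only at the printed values.
Call chain: main -> screen_input(12, 2) (called at line 35).
First divergence: none — the logs agree in full.
Execution walk:
  fold_scores([9, 5, 9, 9, 6]) -> 38  [called from settle_round, line 18]
  weigh_samples(0, 12) -> 12  [called from weigh_samples, line 5]
  weigh_samples(2, 10) -> 12  [called from weigh_samples, line 5]
  weigh_samples(4, 6) -> 12  [called from weigh_samples, line 5]
  weigh_samples(6, 0) -> 12  [called from settle_round, line 21]
  settle_round([9, 5, 9, 9, 6]) -> 12  [called from main, line 33]
  screen_input(12, 2) -> 0  [called from main, line 35]
Log origin:
  1: from main, line 32
  2: from settle_round, line 17
  3: from fold_scores, line 8
  4-8: from fold_scores, line 12
  9: from fold_scores, line 13
  10: from settle_round, line 20
  11-13: from weigh_samples, line 4
  14: from main, line 34
  15: from screen_input, line 24
A correct fix: line 36: replace `span` with `pos`.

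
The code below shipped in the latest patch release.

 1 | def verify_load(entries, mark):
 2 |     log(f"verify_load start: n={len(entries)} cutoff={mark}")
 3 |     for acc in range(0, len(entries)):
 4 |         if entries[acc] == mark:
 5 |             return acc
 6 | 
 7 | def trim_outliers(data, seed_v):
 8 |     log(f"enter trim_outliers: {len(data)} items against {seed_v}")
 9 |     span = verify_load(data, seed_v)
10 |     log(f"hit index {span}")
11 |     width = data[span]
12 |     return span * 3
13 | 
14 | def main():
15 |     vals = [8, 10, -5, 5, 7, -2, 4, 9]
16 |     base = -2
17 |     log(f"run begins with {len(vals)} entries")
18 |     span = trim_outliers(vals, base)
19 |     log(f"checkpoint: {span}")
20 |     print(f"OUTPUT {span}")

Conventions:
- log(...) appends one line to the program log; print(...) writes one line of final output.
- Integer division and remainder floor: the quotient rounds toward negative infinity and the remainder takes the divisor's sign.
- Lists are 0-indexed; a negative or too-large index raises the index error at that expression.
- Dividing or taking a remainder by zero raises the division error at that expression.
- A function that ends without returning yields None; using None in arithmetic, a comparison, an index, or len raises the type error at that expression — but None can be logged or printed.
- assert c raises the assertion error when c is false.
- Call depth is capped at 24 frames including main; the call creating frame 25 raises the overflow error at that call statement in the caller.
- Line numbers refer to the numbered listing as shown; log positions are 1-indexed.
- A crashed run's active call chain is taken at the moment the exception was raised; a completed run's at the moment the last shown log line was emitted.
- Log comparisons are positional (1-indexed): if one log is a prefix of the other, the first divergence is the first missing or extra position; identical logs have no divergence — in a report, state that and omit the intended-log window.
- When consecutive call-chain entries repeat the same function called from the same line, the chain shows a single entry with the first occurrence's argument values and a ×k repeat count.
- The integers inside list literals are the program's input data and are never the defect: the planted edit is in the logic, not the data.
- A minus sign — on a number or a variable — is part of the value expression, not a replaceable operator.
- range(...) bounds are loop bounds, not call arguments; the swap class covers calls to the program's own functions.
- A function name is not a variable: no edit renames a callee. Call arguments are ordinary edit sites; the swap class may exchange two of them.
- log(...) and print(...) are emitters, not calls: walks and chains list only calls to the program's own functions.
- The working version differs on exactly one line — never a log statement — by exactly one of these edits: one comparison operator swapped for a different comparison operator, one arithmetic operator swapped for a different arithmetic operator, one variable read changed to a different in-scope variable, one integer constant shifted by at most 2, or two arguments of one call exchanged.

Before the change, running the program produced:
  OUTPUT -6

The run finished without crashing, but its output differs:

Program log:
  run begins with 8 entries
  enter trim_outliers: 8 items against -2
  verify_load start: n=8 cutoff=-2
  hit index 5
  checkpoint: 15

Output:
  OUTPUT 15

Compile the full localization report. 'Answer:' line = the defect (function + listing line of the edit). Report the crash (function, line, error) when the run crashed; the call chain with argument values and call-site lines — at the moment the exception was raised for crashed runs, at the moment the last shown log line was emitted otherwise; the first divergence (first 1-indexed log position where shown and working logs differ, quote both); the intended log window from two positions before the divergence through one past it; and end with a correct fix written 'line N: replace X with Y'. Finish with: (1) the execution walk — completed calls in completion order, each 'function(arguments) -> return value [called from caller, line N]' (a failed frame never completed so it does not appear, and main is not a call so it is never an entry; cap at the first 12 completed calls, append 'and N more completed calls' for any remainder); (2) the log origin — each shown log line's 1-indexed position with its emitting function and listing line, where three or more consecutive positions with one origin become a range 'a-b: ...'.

Answer: the defect is in trim_outliers at line 12.
Key observation: Everything matches until log position 5, which reads 'checkpoint: 15' in place of 'checkpoint: -6'.
Call chain: main.
First divergence: position 5 — shown 'checkpoint: 15', intended 'checkpoint: -6'.
Intended log window:
  3: verify_load start: n=8 cutoff=-2
  4: hit index 5
  5: checkpoint: -6
Execution walk:
  verify_load([8, 10, -5, 5, 7, -2, 4, 9], -2) -> 5  [called from trim_outliers, line 9]
  trim_outliers([8, 10, -5, 5, 7, -2, 4, 9], -2) -> 15  [called from main, line 18]
Log origin:
  1: logged in main at line 17
  2: logged in trim_outliers at line 8
  3: logged in verify_load at line 2
  4: logged in trim_outliers at line 10
  5: logged in main at line 19
A correct fix: line 12: replace `span` with `width`.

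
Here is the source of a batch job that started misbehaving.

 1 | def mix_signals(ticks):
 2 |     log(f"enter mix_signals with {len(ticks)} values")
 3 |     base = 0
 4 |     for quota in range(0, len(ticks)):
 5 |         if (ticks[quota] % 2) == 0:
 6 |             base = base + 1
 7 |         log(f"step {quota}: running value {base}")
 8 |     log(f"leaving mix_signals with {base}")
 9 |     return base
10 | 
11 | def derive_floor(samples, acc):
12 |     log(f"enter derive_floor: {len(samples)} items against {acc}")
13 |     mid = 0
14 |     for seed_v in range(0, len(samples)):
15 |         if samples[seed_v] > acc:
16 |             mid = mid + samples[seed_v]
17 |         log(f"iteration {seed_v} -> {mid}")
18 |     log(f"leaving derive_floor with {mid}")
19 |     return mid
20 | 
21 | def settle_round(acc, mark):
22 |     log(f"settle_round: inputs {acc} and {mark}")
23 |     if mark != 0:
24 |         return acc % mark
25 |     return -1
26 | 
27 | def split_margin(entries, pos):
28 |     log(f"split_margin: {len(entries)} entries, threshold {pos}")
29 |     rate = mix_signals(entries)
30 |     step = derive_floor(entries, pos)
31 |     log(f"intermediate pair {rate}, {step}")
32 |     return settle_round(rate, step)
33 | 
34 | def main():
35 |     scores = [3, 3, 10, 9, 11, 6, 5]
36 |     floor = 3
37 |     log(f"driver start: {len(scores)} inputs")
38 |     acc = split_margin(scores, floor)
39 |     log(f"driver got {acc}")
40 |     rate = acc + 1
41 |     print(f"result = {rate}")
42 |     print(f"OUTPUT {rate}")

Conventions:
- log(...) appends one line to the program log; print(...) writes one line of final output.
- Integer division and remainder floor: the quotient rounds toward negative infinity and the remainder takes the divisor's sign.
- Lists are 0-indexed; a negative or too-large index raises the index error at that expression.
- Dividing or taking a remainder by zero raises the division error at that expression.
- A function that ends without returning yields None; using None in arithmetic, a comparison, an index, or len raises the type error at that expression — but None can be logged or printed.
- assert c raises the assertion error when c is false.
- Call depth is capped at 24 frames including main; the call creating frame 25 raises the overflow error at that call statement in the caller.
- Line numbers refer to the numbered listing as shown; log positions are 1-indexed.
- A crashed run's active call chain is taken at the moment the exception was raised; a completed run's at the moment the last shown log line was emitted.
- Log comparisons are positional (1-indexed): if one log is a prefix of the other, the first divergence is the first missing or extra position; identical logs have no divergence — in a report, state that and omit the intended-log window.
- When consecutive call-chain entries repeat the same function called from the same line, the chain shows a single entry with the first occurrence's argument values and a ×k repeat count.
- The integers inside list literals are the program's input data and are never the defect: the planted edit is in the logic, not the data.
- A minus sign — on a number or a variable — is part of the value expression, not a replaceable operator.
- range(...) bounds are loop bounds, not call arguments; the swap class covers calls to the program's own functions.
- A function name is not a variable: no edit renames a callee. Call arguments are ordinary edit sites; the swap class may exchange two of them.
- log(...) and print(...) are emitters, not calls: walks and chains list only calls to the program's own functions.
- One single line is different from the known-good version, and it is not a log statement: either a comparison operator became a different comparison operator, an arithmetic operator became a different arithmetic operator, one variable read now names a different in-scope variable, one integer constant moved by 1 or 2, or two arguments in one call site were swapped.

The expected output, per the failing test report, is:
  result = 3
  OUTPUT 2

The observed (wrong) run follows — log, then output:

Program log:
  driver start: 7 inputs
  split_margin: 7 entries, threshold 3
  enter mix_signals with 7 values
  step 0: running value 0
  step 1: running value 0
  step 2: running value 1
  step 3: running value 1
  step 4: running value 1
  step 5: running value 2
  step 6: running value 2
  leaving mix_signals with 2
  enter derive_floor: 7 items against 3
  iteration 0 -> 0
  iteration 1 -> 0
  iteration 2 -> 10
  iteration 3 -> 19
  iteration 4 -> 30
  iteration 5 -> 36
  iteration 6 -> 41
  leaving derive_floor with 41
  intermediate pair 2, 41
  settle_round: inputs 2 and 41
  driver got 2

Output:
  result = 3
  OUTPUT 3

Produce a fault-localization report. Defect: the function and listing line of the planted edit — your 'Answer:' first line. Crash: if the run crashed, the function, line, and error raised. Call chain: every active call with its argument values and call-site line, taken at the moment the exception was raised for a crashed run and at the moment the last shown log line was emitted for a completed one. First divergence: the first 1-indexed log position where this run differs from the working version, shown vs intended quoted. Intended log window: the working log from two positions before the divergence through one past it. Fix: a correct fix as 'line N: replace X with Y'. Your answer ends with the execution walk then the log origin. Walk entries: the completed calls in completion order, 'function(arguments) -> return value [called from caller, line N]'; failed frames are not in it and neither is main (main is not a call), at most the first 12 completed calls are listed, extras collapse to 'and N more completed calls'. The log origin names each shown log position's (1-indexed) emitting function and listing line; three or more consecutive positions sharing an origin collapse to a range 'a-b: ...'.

Answer: the defect is in main at line 42.
Core observation: Every logged value matches the working version; the printed result is what differs.
Call chain: main.
First divergence: none; the two logs match at every position.
Execution walk:
  mix_signals([3, 3, 10, 9, 11, 6, 5]) -> 2  [called from split_margin, line 29]
  derive_floor([3, 3, 10, 9, 11, 6, 5], 3) -> 41  [called from split_margin, line 30]
  settle_round(2, 41) -> 2  [called from split_margin, line 32]
  split_margin([3, 3, 10, 9, 11, 6, 5], 3) -> 2  [called from main, line 38]
Origin of each log line:
  1: from main, line 37
  2: from split_margin, line 28
  3: from mix_signals, line 2
  4-10: from mix_signals, line 7
  11: from mix_signals, line 8
  12: from derive_floor, line 12
  13-19: from derive_floor, line 17
  20: from derive_floor, line 18
  21: from split_margin, line 31
  22: from settle_round, line 22
  23: from main, line 39
A correct fix: line 42: replace `rate` with `acc`.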